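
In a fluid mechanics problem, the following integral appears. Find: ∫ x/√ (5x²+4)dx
Let u = 5x² + 4, du = 10x dx
∫ (1/10)·u^(-1/2) du = √u/5 + C

Answer: √(5x² + 4)/5 + C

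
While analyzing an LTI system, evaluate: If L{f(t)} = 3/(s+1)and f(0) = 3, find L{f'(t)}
L{f'(t)}=s·F(s) - f(0)=3s/(s+1)-3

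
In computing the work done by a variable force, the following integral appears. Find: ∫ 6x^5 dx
Using power rule: ∫ 6x^5 dx = 6/6 x^6 + C = x^6 + C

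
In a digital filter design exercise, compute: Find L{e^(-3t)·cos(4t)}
First shifting: L{e^(at)f(t)} = F(s-a)
L{cos(4t)} = s/(s² + 16)
Shift: (s + 3)/((s + 3)² + 16)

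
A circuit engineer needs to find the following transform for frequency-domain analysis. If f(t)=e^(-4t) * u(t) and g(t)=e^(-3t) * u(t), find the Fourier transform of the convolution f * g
By the convolution theorem: F{f * g} = F(omega) * G(omega)
F(omega) = 1/(4 + j * omega), G(omega) = 1/(3 + j * omega)
F{f * g} = 1/((4 + j * omega)(3 + j * omega))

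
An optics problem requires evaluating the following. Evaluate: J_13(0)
J_n(0)=0 for all n > 0 (Bessel function of first kind)
J_13(0)=0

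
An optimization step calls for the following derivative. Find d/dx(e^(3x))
Chain rule: d/dx[e^u] = e^u · u' where u = 3x
u' = 3

Answer: 3·e^(3x)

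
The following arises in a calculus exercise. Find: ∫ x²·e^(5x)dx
Integration by parts twice:
First: u=x², dv=e^(5x) dx => x²e^(5x)/5 - (2/5)∫ xe^(5x) dx
Second (∫ xe^(5x) dx): xe^(5x)/5 - e^(5x)/25
Combining: e^(5x)(x²/5 - 2x/25 + 2/125) + C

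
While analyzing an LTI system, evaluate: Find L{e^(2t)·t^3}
First shifting: L{e^(at)f(t)} = F(s-a)
L{t^3} = 6/s^4
Shift s → s-2: 6/(s-2)^4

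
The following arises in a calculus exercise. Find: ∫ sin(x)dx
Using standard integral: ∫ sin(x) dx = -cos(x) + C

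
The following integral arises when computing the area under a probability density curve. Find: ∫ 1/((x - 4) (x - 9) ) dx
Partial fractions: 1/((x-4)(x-9)) = A/(x-4) + B/(x-9)
A = -1/5, B = 1/5
∫ [-1/5· 1/(x-4) + 1/5· 1/(x-9)] dx
= (1/5)[ln|x-9| - ln|x-4|] + C

Answer: (1/5)·ln|(x-9)/(x-4)| + C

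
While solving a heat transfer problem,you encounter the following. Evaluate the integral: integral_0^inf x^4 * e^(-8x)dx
This is a Gamma integral. Substitute u = 8x (du = 8 dx):
integral_0^inf x^4 * e^(-8x) dx = (1/8^5) integral_0^inf u^4 * e^(-u) du
= Gamma(5)/8^5 = 4!/8^5 = 24/32768

Answer: 3/4096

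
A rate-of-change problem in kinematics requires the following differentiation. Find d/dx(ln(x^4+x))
Chain rule: d/dx[ln(u)]=u'/u where u=x^4 + x
u'=4x^3 + 1

Answer: (4x^3 + 1)/(x^4 + x)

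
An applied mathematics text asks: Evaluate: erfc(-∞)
erfc(x)=1 - erf(x); erfc(-∞)=1 - erf(-∞)=1 - (-1)=2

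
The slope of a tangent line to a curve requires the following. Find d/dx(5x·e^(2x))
Product rule: (fg)' = f'g + fg'
f = 5x, f' = 5
g = e^(2x), g' = 2·e^(2x)

Answer: 5·e^(2x) + 10x·e^(2x)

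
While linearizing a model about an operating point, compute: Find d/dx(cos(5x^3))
Chain rule: d/dx[cos(u)]=-sin(u)·u' where u=5x^3
u'=15x^2

Answer: -15x^2·sin(5x^3)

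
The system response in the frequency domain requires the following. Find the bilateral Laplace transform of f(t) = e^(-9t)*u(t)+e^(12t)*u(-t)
For e^(-9t) * u(t): L=1/(s + 9), Re(s) > -9
For e^(12t) * u(-t): L=-1/(s-12), Re(s) < 12
Combined: F(s)=1/(s + 9) - 1/(s-12), -9 < Re(s) < 12

Answer: 1/(s + 9) - 1/(s-12), ROC: -9 < Re(s) < 12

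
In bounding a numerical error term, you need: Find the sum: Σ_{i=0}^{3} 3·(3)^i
Geometric series: S = a(1 - r^n)/(1 - r)
a = 3, r = 3, n = 4
S = 3(1 - 81)/-2 = 120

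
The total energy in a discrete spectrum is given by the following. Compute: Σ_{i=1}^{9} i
Using formula: Σ i^1=n(n+1)/2=9·10/2=45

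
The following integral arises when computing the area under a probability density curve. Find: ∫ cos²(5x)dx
Using identity cos²(u) = (1 + cos(2u))/2:
∫ (1 + cos(10x))/2 dx = x/2 + sin(10x)/20 + C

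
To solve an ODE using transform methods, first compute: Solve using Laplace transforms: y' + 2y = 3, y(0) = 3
Take L of both sides: sY(s) - 3 + 2Y(s)=3/s
Y(s)(s + 2)=3/s + 3
Y(s)=3/(s(s + 2)) + 3/(s + 2)
Partial fractions: 3/(s(s + 2))=(3/2)/s - (3/2)/(s + 2)
So Y(s)=(3/2)/s + (3/2)/(s + 2)
Inverse transform (L^(-1){1/s}=1, L^(-1){1/(s + 2)}=e^(-2t)):

Answer: y(t)=3/2 + (3/2)·e^(-2t)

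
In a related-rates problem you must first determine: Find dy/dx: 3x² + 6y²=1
Differentiate: 6x + 12y·(dy/dx)=0
dy/dx=-6x/(12y)=-(1/2)·(x/y)

Answer: dy/dx=-(1/2)·(x/y)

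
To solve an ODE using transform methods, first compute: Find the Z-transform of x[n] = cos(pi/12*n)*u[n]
Z{cos(w0*n)*u[n]} = z(z - cos(w0))/(z^2-2z*cos(w0)+1)
With w0 = pi/12: X(z) = z(z - cos(pi/12))/(z^2-2z*cos(pi/12)+1)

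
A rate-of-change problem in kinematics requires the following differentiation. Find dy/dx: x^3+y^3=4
Differentiate: 3x^2+3y^2·(dy/dx)=0
dy/dx=-3x^2/(3y^2)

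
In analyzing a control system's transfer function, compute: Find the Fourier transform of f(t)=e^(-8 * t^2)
The Fourier transform of a Gaussian e^(-a * t^2) is sqrt(pi/a) * e^(-omega^2/(4a)).
With a=8: F(omega)=sqrt(pi/8) * e^(-omega^2/32)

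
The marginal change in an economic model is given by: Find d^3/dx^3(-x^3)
Apply power rule 3 times:
d^1: -3x^2
d^2: -6x
d^3: -6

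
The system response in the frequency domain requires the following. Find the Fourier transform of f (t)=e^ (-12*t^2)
The Fourier transform of a Gaussian e^(-a*t^2) is sqrt(pi/a)*e^(-omega^2/(4a)).
With a = 12: F(omega) = sqrt(pi/12)*e^(-omega^2/48)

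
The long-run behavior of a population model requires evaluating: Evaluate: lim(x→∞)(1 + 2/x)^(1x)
Rewrite as [(1 + 2/x)^x]^1.
lim(1 + 2/x)^x=e^2, so limit=(e^2)^1=e^2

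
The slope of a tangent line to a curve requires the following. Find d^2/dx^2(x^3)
Apply power rule 2 times:
d^1: 3x^2
d^2: 6x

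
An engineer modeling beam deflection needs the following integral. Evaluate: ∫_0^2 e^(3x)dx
Antiderivative: (1/3)e^(3x)
Evaluate: (1/3)(e^6 - 1)

Answer: (e^6 - 1)/3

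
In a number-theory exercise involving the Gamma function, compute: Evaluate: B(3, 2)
B(x,y)=Γ(x)Γ(y)/Γ(x+y)=(x-1)!(y-1)!/(x+y-1)!
B(3,2)=2!·1!/4!=1/12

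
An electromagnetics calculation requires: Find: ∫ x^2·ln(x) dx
By parts: u = ln(x), dv = x^2 dx
du = 1/x dx, v = x^3/3
= x^3·ln(x)/3 - ∫ x^2/3 dx
= x^3·ln(x)/3 - x^3/9+C

Answer: x^3(ln(x)/3-1/9)+C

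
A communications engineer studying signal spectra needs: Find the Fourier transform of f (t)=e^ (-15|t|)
Using the standard pair: F{e^(-a|t|)}=2a/(a^2 + omega^2)
With a=15: F(omega)=30/(225 + omega^2)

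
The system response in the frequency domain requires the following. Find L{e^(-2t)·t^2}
First shifting: L{e^(at)f(t)} = F(s-a)
L{t^2} = 2/s^3
Shift s → s+2: 2/(s+2)^3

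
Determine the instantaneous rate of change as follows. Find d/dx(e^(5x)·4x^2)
Product rule: (fg)' = f'g + fg'
f = e^(5x), f' = 5·e^(5x)
g = 4x^2, g' = 8x

Answer: 20·e^(5x)·x^2 + 8·e^(5x)·x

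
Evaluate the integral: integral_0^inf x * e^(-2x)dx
This is a Gamma integral. Substitute u=2x (du=2 dx):
integral_0^inf x*e^(-2x) dx=(1/2^2) integral_0^inf u^1*e^(-u) du
=Gamma(2)/2^2=1!/2^2=1/4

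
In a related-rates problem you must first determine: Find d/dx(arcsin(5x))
d/dx[arcsin(u)] = u'/√(1-u²), u = 5x, u' = 5

Answer: 5/√(1-25x²)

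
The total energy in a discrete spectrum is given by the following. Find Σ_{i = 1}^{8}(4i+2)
=4·Σ i + 2·8=4·36 + 16=160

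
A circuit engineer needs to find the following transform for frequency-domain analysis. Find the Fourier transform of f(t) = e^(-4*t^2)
The Fourier transform of a Gaussian e^(-a * t^2) is sqrt(pi/a) * e^(-omega^2/(4a)).
With a = 4: F(omega) = sqrt(pi)/2 * e^(-omega^2/16)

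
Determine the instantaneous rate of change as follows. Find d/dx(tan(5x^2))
Chain rule: d/dx[tan(u)] = sec²(u)·u' where u = 5x^2
u' = 10x

Answer: 10x·sec²(5x^2)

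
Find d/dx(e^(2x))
Chain rule: d/dx[e^u] = e^u · u' where u = 2x
u' = 2

Answer: 2·e^(2x)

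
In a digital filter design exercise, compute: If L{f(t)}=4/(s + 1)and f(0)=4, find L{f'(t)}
L{f'(t)}=s·F(s) - f(0)=4s/(s+1)-4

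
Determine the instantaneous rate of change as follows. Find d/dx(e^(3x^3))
Chain rule: d/dx[e^u]=e^u · u' where u=3x^3
u'=9x^2

Answer: 9x^2·e^(3x^3)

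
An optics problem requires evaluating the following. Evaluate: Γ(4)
Γ(n) = (n-1)! for positive integers
Γ(4) = 3! = 6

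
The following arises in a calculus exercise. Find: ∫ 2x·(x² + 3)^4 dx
Let u = x²+3, du = 2x dx
∫ u^4 du = u^5/5+C

Answer: (x²+3)^5/5+C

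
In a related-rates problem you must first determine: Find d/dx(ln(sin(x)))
Chain rule: d/dx[ln(u)]=u'/u where u=sin(x)
u'=cos(x)

Answer: (cos(x))/(sin(x))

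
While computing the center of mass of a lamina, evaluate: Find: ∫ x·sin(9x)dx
By parts: u = x, dv = sin(9x) dx
du = dx, v = -cos(9x)/9
= -x·cos(9x)/9 + sin(9x)/9² + C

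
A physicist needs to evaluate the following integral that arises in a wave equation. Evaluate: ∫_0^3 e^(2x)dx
Antiderivative: (1/2)e^(2x)
Evaluate: (1/2)(e^6-1)

Answer: (e^6-1)/2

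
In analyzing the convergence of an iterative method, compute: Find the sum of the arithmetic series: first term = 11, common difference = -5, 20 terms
Last term: a_n = 11 + (20 - 1)·-5 = -84
Sum = n(a_1 + a_n)/2 = 20(11 + (-84))/2 = -730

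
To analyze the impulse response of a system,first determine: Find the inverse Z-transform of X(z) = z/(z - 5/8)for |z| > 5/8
Standard pair: z/(z-a) <-> a^n*u[n] for causal signals
With a = 5/8: x[n] = (5/8)^n*u[n]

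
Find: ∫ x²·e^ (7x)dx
Integration by parts twice:
First: u = x², dv = e^(7x) dx => x²e^(7x)/7 - (2/7)∫ xe^(7x) dx
Second (∫ xe^(7x) dx): xe^(7x)/7 - e^(7x)/49
Combining: e^(7x)(x²/7-2x/49+2/343)+C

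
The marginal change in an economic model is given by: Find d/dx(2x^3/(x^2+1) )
Quotient rule: (f/g)' = (f'g - fg')/g²
f = 2x^3, f' = 6x^2
g = x^2+1, g' = 2x

Answer: (6x^2·(x^2+1)-4x^4)/(x^2+1)²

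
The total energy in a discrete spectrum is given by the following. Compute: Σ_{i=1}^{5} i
Using formula: Σ i^1=n(n + 1)/2=5·6/2=15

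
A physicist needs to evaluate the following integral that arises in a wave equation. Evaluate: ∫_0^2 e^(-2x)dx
Antiderivative: (1/(-2))e^(-2x)
Evaluate: (1/(-2))(e^-4 - 1)

Answer: (e^-4 - 1)/(-2)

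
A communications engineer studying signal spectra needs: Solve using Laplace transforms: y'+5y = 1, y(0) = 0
Take L of both sides: sY(s) - 0 + 5Y(s)=1/s
Y(s)(s + 5)=1/s + 0
Y(s)=1/(s(s + 5)) + 0/(s + 5)
Partial fractions: 1/(s(s + 5))=(1/5)/s - (1/5)/(s + 5)
So Y(s)=(1/5)/s - (1/5)/(s + 5)
Inverse transform (L^(-1){1/s}=1, L^(-1){1/(s + 5)}=e^(-5t)):

Answer: y(t)=1/5 - (1/5)·e^(-5t)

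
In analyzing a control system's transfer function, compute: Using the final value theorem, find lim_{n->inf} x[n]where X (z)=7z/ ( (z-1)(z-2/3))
Final value theorem: lim x[n]=lim_{z->1} (z-1) * X(z)
(z-1) * X(z)=7z/(z-2/3)
As z->1: 7/(1-2/3)=7/(1/3)=21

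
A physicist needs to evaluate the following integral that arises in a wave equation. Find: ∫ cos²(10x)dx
Using identity cos²(u) = (1 + cos(2u))/2:
∫ (1 + cos(20x))/2 dx = x/2 + sin(20x)/40 + C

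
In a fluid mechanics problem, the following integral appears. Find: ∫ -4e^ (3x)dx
Since d/dx[e^(3x)]=3e^(3x), we get -4/3 e^(3x)+C

Answer: (-4/3)e^(3x)+C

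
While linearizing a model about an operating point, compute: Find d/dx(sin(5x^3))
Chain rule: d/dx[sin(u)]=cos(u)·u' where u=5x^3
u'=15x^2

Answer: 15x^2·cos(5x^3)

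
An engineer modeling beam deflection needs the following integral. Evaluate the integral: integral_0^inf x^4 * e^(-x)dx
This is a Gamma integral. Substitute u=1x:
integral_0^inf x^4 * e^(-x) dx=(1/1^5) integral_0^inf u^4 * e^(-u) du
=Gamma(5)/1^5=4!/1^5=24/1

Answer: 24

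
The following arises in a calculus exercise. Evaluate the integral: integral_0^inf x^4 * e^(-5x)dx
This is a Gamma integral. Substitute u = 5x (du = 5 dx):
integral_0^inf x^4*e^(-5x) dx = (1/5^5) integral_0^inf u^4*e^(-u) du
= Gamma(5)/5^5 = 4!/5^5 = 24/3125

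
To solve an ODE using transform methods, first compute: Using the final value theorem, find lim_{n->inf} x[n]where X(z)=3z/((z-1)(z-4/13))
Final value theorem: lim x[n]=lim_{z->1} (z-1)*X(z)
(z-1)*X(z)=3z/(z-4/13)
As z->1: 3/(1-4/13)=3/(9/13)=13/3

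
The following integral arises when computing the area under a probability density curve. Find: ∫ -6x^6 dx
Using power rule: ∫ -6x^6 dx = -6/7 x^7+C = (-6/7)x^7+C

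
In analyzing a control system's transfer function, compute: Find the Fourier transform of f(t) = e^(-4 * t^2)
The Fourier transform of a Gaussian e^(-a*t^2) is sqrt(pi/a)*e^(-omega^2/(4a)).
With a=4: F(omega)=sqrt(pi)/2*e^(-omega^2/16)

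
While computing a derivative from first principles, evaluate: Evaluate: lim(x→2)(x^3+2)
Polynomial is continuous, so substitute x=2:
1·2^3 + 2=10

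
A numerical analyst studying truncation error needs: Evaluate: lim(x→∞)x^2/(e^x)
Apply L'Hôpital 2 times (∞/∞ each time):
Eventually get 2!/(e^x) → 0

Answer: 0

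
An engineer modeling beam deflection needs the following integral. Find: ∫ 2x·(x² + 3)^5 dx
Let u = x²+3, du = 2x dx
∫ u^5 du = u^6/6+C

Answer: (x²+3)^6/6+C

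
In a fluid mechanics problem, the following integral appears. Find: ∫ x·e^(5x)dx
Integration by parts: u = x, dv = e^(5x) dx
du = dx, v = e^(5x)/5
= x·e^(5x)/5 - ∫ e^(5x)/5 dx
= x·e^(5x)/5 - e^(5x)/25+C

Answer: e^(5x)(x/5-1/25)+C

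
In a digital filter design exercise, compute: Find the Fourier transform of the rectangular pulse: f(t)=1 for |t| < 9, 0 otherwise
F(omega)=integral from -9 to 9 of e^(-j * omega * t) dt
=2 * sin(9 * omega)/omega=18 * sinc(9 * omega/pi)

Answer: 2 * sin(9 * omega)/omega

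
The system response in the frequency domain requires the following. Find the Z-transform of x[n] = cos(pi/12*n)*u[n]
Z{cos(w0*n)*u[n]} = z(z - cos(w0))/(z^2-2z*cos(w0)+1)
With w0 = pi/12: X(z) = z(z - cos(pi/12))/(z^2-2z*cos(pi/12)+1)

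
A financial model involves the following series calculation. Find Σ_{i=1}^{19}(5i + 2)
=5·Σ i + 2·19=5·190 + 38=988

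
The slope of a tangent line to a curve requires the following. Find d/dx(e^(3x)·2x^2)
Product rule: (fg)' = f'g + fg'
f = e^(3x), f' = 3·e^(3x)
g = 2x^2, g' = 4x

Answer: 6·e^(3x)·x^2 + 4·e^(3x)·x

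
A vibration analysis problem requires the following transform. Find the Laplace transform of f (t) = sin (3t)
L{sin(wt)}=w/(s²+w²)
L{sin(3t)}=3/(s²+9)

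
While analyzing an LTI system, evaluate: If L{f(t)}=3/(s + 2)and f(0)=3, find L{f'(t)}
L{f'(t)} = s·F(s) - f(0) = 3s/(s+2)-3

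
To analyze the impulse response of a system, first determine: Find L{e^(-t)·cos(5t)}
First shifting: L{e^(at)f(t)} = F(s-a)
L{cos(5t)} = s/(s² + 25)
Shift: (s + 1)/((s + 1)² + 25)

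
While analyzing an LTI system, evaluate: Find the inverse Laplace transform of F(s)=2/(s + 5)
L^(-1){2/(s-a)}=c·e^(at)
Here a=-5, c=2

Answer: 2e^(-5t)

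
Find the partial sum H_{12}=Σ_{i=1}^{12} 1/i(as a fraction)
H_12 = 1+1/2+1/3+...+1/12
= 86021/27720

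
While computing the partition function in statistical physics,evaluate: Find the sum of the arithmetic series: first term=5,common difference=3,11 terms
Last term: a_n=5 + (11 - 1)·3=35
Sum=n(a_1 + a_n)/2=11(5 + 35)/2=220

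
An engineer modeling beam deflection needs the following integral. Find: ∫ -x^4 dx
Using power rule: ∫ -x^4 dx = -1/5 x^5 + C = (-1/5)x^5 + C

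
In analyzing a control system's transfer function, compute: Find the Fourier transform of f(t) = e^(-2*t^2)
The Fourier transform of a Gaussian e^(-a*t^2) is sqrt(pi/a)*e^(-omega^2/(4a)).
With a = 2: F(omega) = sqrt(pi/2)*e^(-omega^2/8)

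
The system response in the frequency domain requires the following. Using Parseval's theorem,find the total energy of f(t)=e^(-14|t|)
Parseval's theorem: E=integral |f(t)|^2 dt=(1/2pi) integral |F(omega)|^2 domega
E=integral_{-inf}^{inf} e^(-28|t|) dt=2 * integral_0^inf e^(-28t) dt=2/(2 * 14)=1/14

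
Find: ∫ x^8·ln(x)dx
By parts: u=ln(x), dv=x^8 dx
du=1/x dx, v=x^9/9
=x^9·ln(x)/9 - ∫ x^8/9 dx
=x^9·ln(x)/9 - x^9/81 + C

Answer: x^9(ln(x)/9 - 1/81) + C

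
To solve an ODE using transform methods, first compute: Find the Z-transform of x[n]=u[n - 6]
Using the time-shift property: Z{u[n-6]} = z^(-6) * z/(z-1)
= z^(-5)/(z-1)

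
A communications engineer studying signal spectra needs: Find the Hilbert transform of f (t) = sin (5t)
The Hilbert transform shifts each frequency component by -pi/2.
H{sin(wt)} = -cos(wt)
With w = 5: H{sin(5t)} = -cos(5t)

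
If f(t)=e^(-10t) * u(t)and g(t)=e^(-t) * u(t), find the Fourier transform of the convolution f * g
By the convolution theorem: F{f * g} = F(omega) * G(omega)
F(omega) = 1/(10 + j * omega), G(omega) = 1/(1 + j * omega)
F{f * g} = 1/((10 + j * omega)(1 + j * omega))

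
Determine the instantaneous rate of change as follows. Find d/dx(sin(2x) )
Chain rule: d/dx[sin(u)] = cos(u)·u' where u = 2x
u' = 2

Answer: 2·cos(2x)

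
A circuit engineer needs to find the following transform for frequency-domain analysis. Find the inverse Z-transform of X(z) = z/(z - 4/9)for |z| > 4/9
Standard pair: z/(z-a) <-> a^n * u[n] for causal signals
With a = 4/9: x[n] = (4/9)^n * u[n]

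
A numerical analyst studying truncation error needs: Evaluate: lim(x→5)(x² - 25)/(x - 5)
Factor: (x² - 25) = (x-5)(x+5)
Cancel (x-5): lim(x→5) (x+5) = 10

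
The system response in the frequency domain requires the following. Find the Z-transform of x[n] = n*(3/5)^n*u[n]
Using the property Z{n * a^n * u[n]}=az/(z-a)^2
With a=3/5: X(z)=(3/5)z/(z - 3/5)^2, |z| > 3/5

Answer: (3/5)z/(z - 3/5)^2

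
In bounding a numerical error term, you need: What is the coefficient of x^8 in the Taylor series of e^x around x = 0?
Taylor series of e^x = Σ x^n/n!
Coefficient of x^8 = 1/8! = 1/40320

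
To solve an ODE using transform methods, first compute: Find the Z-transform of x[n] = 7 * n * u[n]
Z{n*u[n]} = z/(z-1)^2
By linearity: Z{7*n*u[n]} = 7z/(z-1)^2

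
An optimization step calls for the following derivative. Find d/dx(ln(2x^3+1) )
Chain rule: d/dx[ln(u)] = u'/u where u = 2x^3+1
u' = 6x^2

Answer: (6x^2)/(2x^3+1)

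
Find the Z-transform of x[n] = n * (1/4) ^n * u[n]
Using the property Z{n*a^n*u[n]} = az/(z-a)^2
With a = 1/4: X(z) = (1/4)z/(z - 1/4)^2, |z| > 1/4

Answer: (1/4)z/(z - 1/4)^2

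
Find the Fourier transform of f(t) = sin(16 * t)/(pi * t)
sin(W*t)/(pi*t) = (W/pi)*sinc(W*t/pi) is the impulse response of the ideal low-pass filter with cutoff W (here W = 16).
Its Fourier transform is a rectangular function:
F(omega) = 1 for |omega| < 16, 0 otherwise

Answer: rect(omega/32) [i.e., 1 for |omega| < 16, 0 otherwise]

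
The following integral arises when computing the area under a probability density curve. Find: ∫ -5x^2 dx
Using power rule: ∫ -5x^2 dx=-5/3 x^3 + C=(-5/3)x^3 + C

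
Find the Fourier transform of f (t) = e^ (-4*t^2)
The Fourier transform of a Gaussian e^(-a*t^2) is sqrt(pi/a)*e^(-omega^2/(4a)).
With a = 4: F(omega) = sqrt(pi)/2*e^(-omega^2/16)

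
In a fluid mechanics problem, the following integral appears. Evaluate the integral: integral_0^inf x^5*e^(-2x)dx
This is a Gamma integral. Substitute u = 2x (du = 2 dx):
integral_0^inf x^5*e^(-2x) dx = (1/2^6) integral_0^inf u^5*e^(-u) du
= Gamma(6)/2^6 = 5!/2^6 = 120/64

Answer: 15/8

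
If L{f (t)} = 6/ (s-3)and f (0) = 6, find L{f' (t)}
L{f'(t)} = s·F(s) - f(0) = 6s/(s-3)-6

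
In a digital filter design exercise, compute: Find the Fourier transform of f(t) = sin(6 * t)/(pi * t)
sin(W * t)/(pi * t) = (W/pi) * sinc(W * t/pi) is the impulse response of the ideal low-pass filter with cutoff W (here W = 6).
Its Fourier transform is a rectangular function:
F(omega) = 1 for |omega| < 6, 0 otherwise

Answer: rect(omega/12) [i.e., 1 for |omega| < 6, 0 otherwise]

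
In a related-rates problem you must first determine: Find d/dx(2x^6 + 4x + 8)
Power rule: d/dx(ax^n)=n·a·x^(n-1)
Term by term: 12·x^5 + 4

Answer: 12x^5 + 4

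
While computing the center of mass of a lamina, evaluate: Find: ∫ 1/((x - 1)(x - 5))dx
Partial fractions: 1/((x-1)(x-5)) = A/(x-1)+B/(x-5)
A = -1/4, B = 1/4
∫ [-1/4· 1/(x-1)+1/4· 1/(x-5)] dx
= (1/4)[ln|x-5| - ln|x-1|]+C

Answer: (1/4)·ln|(x-5)/(x-1)|+C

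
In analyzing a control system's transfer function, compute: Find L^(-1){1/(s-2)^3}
L^(-1){1/(s-a)^n}=t^(n-1)·e^(at)/(n-1)!
Here a=2, n=3: t^2·e^(2t)/2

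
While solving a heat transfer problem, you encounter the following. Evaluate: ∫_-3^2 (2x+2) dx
Step 1: Find antiderivative F(x)=x^2+2x
Step 2: F(2) - F(-3)=8 - (3)=5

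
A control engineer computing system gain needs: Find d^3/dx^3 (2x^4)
Apply power rule 3 times:
d^1: 8x^3
d^2: 24x^2
d^3: 48x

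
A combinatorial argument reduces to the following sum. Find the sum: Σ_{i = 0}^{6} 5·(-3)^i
Geometric series: S = a(1 - r^n)/(1 - r)
a = 5, r = -3, n = 7
S = 5(1 + 2187)/4 = 2735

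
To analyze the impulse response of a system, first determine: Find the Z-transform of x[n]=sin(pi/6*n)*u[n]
Z{sin(w0 * n) * u[n]} = z * sin(w0)/(z^2 - 2z * cos(w0) + 1)
With w0 = pi/6: X(z) = z * sin(pi/6)/(z^2 - 2z * cos(pi/6) + 1)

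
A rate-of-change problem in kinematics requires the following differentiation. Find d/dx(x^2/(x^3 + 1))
Quotient rule: (f/g)' = (f'g - fg')/g²
f = x^2, f' = 2x
g = x^3 + 1, g' = 3x^2

Answer: (2x·(x^3 + 1) - 3x^4)/(x^3 + 1)²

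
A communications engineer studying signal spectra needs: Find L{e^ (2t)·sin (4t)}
First shifting: L{e^(at)f(t)} = F(s-a)
L{sin(4t)} = 4/(s²+16)
Shift: 4/((s-2)²+16)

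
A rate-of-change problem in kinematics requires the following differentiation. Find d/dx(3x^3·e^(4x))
Product rule: (fg)' = f'g + fg'
f = 3x^3, f' = 9x^2
g = e^(4x), g' = 4·e^(4x)

Answer: 9x^2·e^(4x) + 12x^3·e^(4x)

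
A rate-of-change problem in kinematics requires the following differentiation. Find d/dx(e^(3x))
Chain rule: d/dx[e^u] = e^u · u' where u = 3x
u' = 3

Answer: 3·e^(3x)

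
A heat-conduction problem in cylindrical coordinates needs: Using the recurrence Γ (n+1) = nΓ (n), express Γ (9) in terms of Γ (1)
Γ(9) = 8Γ(8) = 8·7Γ(7) = ... = 8!·Γ(1) = 40320·Γ(1)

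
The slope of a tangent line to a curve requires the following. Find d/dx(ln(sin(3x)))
Chain rule: d/dx[ln(u)] = u'/u where u = sin(3x)
u' = 3cos(3x)

Answer: (3cos(3x))/(sin(3x))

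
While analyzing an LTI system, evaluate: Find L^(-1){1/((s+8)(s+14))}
Partial fractions: 1/((s+8)(s+14)) = A/(s+8)+B/(s+14)
Cover-up: A = 1/(s+14)|_{s = -8} = 1/6; B = 1/(s+8)|_{s = -14} = -1/6
L^(-1) = (1/6)e^(-8t) - (1/6)e^(-14t)

Answer: (1/6)(e^(-8t) - e^(-14t))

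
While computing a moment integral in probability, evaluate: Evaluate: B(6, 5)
B(x,y)=Γ(x)Γ(y)/Γ(x + y)=(x-1)!(y-1)!/(x + y-1)!
B(6,5)=5!·4!/10!=1/1260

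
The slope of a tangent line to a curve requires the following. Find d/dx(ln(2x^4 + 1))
Chain rule: d/dx[ln(u)] = u'/u where u = 2x^4+1
u' = 8x^3

Answer: (8x^3)/(2x^4+1)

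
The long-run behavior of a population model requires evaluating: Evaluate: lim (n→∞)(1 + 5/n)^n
This is the definition of e^5: lim(1+5/n)^n = e^5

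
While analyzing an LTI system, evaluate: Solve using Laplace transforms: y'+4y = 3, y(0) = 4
Take L of both sides: sY(s)-4+4Y(s)=3/s
Y(s)(s+4)=3/s+4
Y(s)=3/(s(s+4))+4/(s+4)
Partial fractions: 3/(s(s+4))=(3/4)/s - (3/4)/(s+4)
So Y(s)=(3/4)/s+(13/4)/(s+4)
Inverse transform (L^(-1){1/s}=1, L^(-1){1/(s+4)}=e^(-4t)):

Answer: y(t)=3/4+(13/4)·e^(-4t)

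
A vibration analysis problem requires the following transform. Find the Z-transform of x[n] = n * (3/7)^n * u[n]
Using the property Z{n*a^n*u[n]} = az/(z-a)^2
With a = 3/7: X(z) = (3/7)z/(z - 3/7)^2, |z| > 3/7

Answer: (3/7)z/(z - 3/7)^2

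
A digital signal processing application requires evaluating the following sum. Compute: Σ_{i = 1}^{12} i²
Using formula: Σ i^2 = n(n + 1)(2n + 1)/6 = 12·13·25/6 = 650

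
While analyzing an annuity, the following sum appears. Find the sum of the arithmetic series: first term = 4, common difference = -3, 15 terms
Last term: a_n=4 + (15 - 1)·-3=-38
Sum=n(a_1 + a_n)/2=15(4 + (-38))/2=-255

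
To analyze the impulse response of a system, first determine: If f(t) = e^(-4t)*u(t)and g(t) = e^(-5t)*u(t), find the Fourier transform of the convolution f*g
By the convolution theorem: F{f*g} = F(omega)*G(omega)
F(omega) = 1/(4 + j*omega), G(omega) = 1/(5 + j*omega)
F{f*g} = 1/((4 + j*omega)(5 + j*omega))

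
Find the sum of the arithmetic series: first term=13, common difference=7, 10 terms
Last term: a_n=13 + (10 - 1)·7=76
Sum=n(a_1 + a_n)/2=10(13 + 76)/2=445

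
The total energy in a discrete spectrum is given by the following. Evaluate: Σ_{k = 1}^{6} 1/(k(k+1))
Partial fractions: 1/(k(k+1))=1/k - 1/(k+1)
Telescoping sum: 1(1-1/7)=1·6/7

Answer: 6/7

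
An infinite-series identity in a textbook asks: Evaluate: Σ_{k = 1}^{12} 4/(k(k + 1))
Partial fractions: 4/(k(k + 1))=4/k - 4/(k + 1)
Telescoping sum: 4(1 - 1/13)=4·12/13

Answer: 48/13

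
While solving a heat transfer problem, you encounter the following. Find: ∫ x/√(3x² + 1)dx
Let u=3x²+1, du=6x dx
∫ (1/6)·u^(-1/2) du=√u/3+C

Answer: √(3x²+1)/3+C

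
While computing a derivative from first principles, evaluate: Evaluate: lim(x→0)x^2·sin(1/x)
Squeeze theorem: -|x^2| ≤ x^2·sin(1/x) ≤ |x^2|
Since x^2 → 0 as x → 0, by squeeze theorem the limit is 0

Answer: 0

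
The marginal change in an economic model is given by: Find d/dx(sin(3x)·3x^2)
Product rule: (fg)'=f'g + fg'
f=sin(3x), f'=3·cos(3x)
g=3x^2, g'=6x

Answer: 9·cos(3x)·x^2 + 6·sin(3x)·x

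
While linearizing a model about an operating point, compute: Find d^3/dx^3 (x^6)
Apply power rule 3 times:
d^1: 6x^5
d^2: 30x^4
d^3: 120x^3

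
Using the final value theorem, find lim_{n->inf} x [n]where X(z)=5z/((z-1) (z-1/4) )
Final value theorem: lim x[n]=lim_{z->1} (z-1) * X(z)
(z-1) * X(z)=5z/(z-1/4)
As z->1: 5/(1 - 1/4)=5/(3/4)=20/3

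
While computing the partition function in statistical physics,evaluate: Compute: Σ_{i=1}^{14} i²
Using formula: Σ i^2 = n(n + 1)(2n + 1)/6 = 14·15·29/6 = 1015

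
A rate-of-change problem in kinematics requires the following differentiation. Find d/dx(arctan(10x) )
d/dx[arctan(u)]=u'/(1 + u²), u=10x, u'=10

Answer: 10/(1 + 100x²)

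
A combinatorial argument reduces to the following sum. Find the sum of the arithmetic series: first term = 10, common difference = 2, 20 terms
Last term: a_n=10 + (20 - 1)·2=48
Sum=n(a_1 + a_n)/2=20(10 + 48)/2=580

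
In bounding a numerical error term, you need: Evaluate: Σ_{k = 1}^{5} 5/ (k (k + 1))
Partial fractions: 5/(k(k + 1)) = 5/k - 5/(k + 1)
Telescoping sum: 5(1 - 1/6) = 5·5/6

Answer: 25/6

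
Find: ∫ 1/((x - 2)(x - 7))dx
Partial fractions: 1/((x-2)(x-7))=A/(x-2) + B/(x-7)
A=-1/5, B=1/5
∫ [-1/5· 1/(x-2) + 1/5· 1/(x-7)] dx
=(1/5)[ln|x-7| - ln|x-2|] + C

Answer: (1/5)·ln|(x-7)/(x-2)| + C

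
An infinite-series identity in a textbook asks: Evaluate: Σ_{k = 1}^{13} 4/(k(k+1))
Partial fractions: 4/(k(k + 1))=4/k - 4/(k + 1)
Telescoping sum: 4(1 - 1/14)=4·13/14

Answer: 26/7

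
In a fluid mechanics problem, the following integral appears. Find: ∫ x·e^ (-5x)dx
Integration by parts: u = x, dv = e^(-5x) dx
du = dx, v = e^(-5x)/(-5)
= x·e^(-5x)/(-5) - ∫ e^(-5x)/(-5) dx
= x·e^(-5x)/(-5) - e^(-5x)/25+C

Answer: e^(-5x)(x/(-5)-1/25)+C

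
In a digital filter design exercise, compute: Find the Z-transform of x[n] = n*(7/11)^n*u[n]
Using the property Z{n * a^n * u[n]}=az/(z-a)^2
With a=7/11: X(z)=(7/11)z/(z - 7/11)^2, |z| > 7/11

Answer: (7/11)z/(z - 7/11)^2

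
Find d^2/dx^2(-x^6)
Apply power rule 2 times:
d^1: -6x^5
d^2: -30x^4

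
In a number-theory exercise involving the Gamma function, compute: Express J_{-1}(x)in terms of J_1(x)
For integer n: J_{-n}(x) = (-1)^n J_n(x)
With n = 1: J_{-1}(x) = (-1)^1 J_1(x) = -J_1(x)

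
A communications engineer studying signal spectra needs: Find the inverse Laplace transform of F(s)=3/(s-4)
L^(-1){3/(s-a)}=c·e^(at)
Here a=4, c=3

Answer: 3e^(4t)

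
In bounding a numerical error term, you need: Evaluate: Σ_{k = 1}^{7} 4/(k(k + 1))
Partial fractions: 4/(k(k + 1))=4/k - 4/(k + 1)
Telescoping sum: 4(1 - 1/8)=4·7/8

Answer: 7/2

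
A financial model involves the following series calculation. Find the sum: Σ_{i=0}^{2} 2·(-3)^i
Geometric series: S=a(1 - r^n)/(1 - r)
a=2, r=-3, n=3
S=2(1+27)/4=14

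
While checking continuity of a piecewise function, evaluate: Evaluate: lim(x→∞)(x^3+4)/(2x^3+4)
Divide numerator and denominator by x^3:
lim (1+4/x^3)/(2+4/x^3)=1/2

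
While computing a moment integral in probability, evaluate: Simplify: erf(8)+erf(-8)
erf is odd: erf(-8) = -erf(8)
erf(8) + erf(-8) = erf(8) - erf(8) = 0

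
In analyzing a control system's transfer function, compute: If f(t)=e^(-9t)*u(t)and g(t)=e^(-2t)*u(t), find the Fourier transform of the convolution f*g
By the convolution theorem: F{f * g}=F(omega) * G(omega)
F(omega)=1/(9 + j * omega), G(omega)=1/(2 + j * omega)
F{f * g}=1/((9 + j * omega)(2 + j * omega))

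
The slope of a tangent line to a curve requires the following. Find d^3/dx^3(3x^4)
Apply power rule 3 times:
d^1: 12x^3
d^2: 36x^2
d^3: 72x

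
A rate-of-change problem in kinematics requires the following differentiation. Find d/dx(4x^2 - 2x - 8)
Power rule: d/dx(ax^n) = n·a·x^(n-1)
Term by term: 8·x - 2

Answer: 8x - 2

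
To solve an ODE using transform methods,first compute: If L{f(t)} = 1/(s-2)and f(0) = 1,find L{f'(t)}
L{f'(t)}=s·F(s) - f(0)=s/(s-2)-1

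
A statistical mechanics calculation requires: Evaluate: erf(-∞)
erf(-∞) = -1 (the error function is odd, so erf(-∞) = -erf(∞) = -1)

Answer: -1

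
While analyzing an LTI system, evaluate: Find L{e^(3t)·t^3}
First shifting: L{e^(at)f(t)}=F(s-a)
L{t^3}=6/s^4
Shift s → s-3: 6/(s-3)^4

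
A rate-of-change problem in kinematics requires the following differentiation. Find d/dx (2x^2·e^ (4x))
Product rule: (fg)' = f'g+fg'
f = 2x^2, f' = 4x
g = e^(4x), g' = 4·e^(4x)

Answer: 4x·e^(4x)+8x^2·e^(4x)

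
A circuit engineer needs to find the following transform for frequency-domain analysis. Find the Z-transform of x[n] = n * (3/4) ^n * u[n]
Using the property Z{n*a^n*u[n]} = az/(z-a)^2
With a = 3/4: X(z) = (3/4)z/(z - 3/4)^2, |z| > 3/4

Answer: (3/4)z/(z - 3/4)^2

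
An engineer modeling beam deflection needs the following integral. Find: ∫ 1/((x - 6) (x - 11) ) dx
Partial fractions: 1/((x-6)(x-11)) = A/(x-6) + B/(x-11)
A = -1/5, B = 1/5
∫ [-1/5· 1/(x-6) + 1/5· 1/(x-11)] dx
= (1/5)[ln|x-11| - ln|x-6|] + C

Answer: (1/5)·ln|(x-11)/(x-6)| + C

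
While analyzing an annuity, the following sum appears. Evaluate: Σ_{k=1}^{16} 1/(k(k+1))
Partial fractions: 1/(k(k+1))=1/k - 1/(k+1)
Telescoping sum: 1(1-1/17)=1·16/17

Answer: 16/17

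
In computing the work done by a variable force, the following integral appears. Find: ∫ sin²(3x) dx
Using identity sin²(u) = (1 - cos(2u))/2:
∫ (1 - cos(6x))/2 dx = x/2 - sin(6x)/12 + C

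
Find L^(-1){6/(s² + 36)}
L^(-1){w/(s²+w²)} = sin(wt)
Here w = 6

Answer: sin(6t)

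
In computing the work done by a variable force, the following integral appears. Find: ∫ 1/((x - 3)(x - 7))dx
Partial fractions: 1/((x-3)(x-7))=A/(x-3)+B/(x-7)
A=-1/4, B=1/4
∫ [-1/4· 1/(x-3)+1/4· 1/(x-7)] dx
=(1/4)[ln|x-7| - ln|x-3|]+C

Answer: (1/4)·ln|(x-7)/(x-3)|+C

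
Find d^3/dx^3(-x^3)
Apply power rule 3 times:
d^1: -3x^2
d^2: -6x
d^3: -6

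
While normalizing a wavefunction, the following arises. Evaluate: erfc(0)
erfc(x)=1 - erf(x); erfc(0)=1 - erf(0)=1-0=1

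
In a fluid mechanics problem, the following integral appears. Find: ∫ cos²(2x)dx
Using identity cos²(u) = (1+cos(2u))/2:
∫ (1+cos(4x))/2 dx = x/2+sin(4x)/8+C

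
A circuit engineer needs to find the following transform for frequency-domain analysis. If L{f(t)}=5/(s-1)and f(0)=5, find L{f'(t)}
L{f'(t)} = s·F(s) - f(0) = 5s/(s-1) - 5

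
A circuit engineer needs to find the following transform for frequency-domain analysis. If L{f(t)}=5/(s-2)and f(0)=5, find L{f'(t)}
L{f'(t)} = s·F(s) - f(0) = 5s/(s-2)-5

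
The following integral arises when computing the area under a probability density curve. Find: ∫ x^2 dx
Using power rule: ∫ x^2 dx = 1/3 x^3 + C = (1/3)x^3 + C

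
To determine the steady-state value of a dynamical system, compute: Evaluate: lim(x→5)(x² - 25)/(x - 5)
Factor: (x² - 25)=(x-5)(x + 5)
Cancel (x-5): lim(x→5) (x + 5)=10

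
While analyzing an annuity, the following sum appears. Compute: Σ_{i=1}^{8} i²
Using formula: Σ i^2 = n(n+1)(2n+1)/6 = 8·9·17/6 = 204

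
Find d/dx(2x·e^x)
Product rule: (fg)'=f'g + fg'
f=2x, f'=2
g=e^x, g'=e^x

Answer: 2·e^x + 2x·e^x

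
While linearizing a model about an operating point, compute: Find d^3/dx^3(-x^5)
Apply power rule 3 times:
d^1: -5x^4
d^2: -20x^3
d^3: -60x^2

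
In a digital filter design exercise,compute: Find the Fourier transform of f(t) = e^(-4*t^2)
The Fourier transform of a Gaussian e^(-a*t^2) is sqrt(pi/a)*e^(-omega^2/(4a)).
With a = 4: F(omega) = sqrt(pi)/2*e^(-omega^2/16)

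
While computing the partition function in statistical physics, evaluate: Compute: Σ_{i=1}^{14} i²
Using formula: Σ i^2 = n(n + 1)(2n + 1)/6 = 14·15·29/6 = 1015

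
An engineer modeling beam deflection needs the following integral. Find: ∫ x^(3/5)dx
Power rule: ∫ x^(3/5) dx = x^(8/5)/(8/5)+C

Answer: (5/8)·x^(8/5)+C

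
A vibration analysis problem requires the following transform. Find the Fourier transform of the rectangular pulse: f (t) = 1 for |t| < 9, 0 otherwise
F(omega) = integral from -9 to 9 of e^(-j*omega*t) dt
= 2*sin(9*omega)/omega = 18*sinc(9*omega/pi)

Answer: 2*sin(9*omega)/omega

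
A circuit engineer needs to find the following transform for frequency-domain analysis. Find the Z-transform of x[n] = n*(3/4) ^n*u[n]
Using the property Z{n * a^n * u[n]}=az/(z-a)^2
With a=3/4: X(z)=(3/4)z/(z - 3/4)^2, |z| > 3/4

Answer: (3/4)z/(z - 3/4)^2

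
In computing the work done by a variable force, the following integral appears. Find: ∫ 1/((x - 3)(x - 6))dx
Partial fractions: 1/((x-3)(x-6))=A/(x-3)+B/(x-6)
A=-1/3, B=1/3
∫ [-1/3· 1/(x-3)+1/3· 1/(x-6)] dx
=(1/3)[ln|x-6| - ln|x-3|]+C

Answer: (1/3)·ln|(x-6)/(x-3)|+C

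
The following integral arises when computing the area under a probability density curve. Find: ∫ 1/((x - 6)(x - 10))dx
Partial fractions: 1/((x-6)(x-10))=A/(x-6) + B/(x-10)
A=-1/4, B=1/4
∫ [-1/4· 1/(x-6) + 1/4· 1/(x-10)] dx
=(1/4)[ln|x-10| - ln|x-6|] + C

Answer: (1/4)·ln|(x-10)/(x-6)| + C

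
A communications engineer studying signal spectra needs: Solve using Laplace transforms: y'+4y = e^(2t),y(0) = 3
Take L: sY - 3 + 4Y = 1/(s-2)
Y(s + 4) = 1/(s-2) + 3
Y = 1/((s-2)(s + 4)) + 3/(s + 4)
Partial fractions: 1/((s-2)(s + 4)) = (1/6)/(s-2) - (1/6)/(s + 4)
So Y = (1/6)/(s-2) + (17/6)/(s + 4)
Inverse Laplace transform (L^(-1){1/(s-2)} = e^(2t), L^(-1){1/(s + 4)} = e^(-4t)):

Answer: y(t) = (1/6)·e^(2t) + (17/6)·e^(-4t)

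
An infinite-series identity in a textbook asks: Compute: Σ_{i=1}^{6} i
Using formula: Σ i^1 = n(n+1)/2 = 6·7/2 = 21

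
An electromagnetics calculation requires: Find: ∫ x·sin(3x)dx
By parts: u = x, dv = sin(3x) dx
du = dx, v = -cos(3x)/3
= -x·cos(3x)/3 + sin(3x)/3² + C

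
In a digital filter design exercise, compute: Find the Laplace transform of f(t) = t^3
L{t^n}=n!/s^(n+1)
L{t^3}=3!/s^4=6/s^4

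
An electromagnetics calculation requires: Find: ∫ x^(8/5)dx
Power rule: ∫ x^(8/5) dx=x^(13/5)/(13/5) + C

Answer: (5/13)·x^(13/5) + C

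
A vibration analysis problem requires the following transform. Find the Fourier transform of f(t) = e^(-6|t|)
Using the standard pair: F{e^(-a|t|)} = 2a/(a^2+omega^2)
With a = 6: F(omega) = 12/(36+omega^2)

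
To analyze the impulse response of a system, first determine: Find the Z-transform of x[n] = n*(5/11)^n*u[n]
Using the property Z{n*a^n*u[n]} = az/(z-a)^2
With a = 5/11: X(z) = (5/11)z/(z - 5/11)^2, |z| > 5/11

Answer: (5/11)z/(z - 5/11)^2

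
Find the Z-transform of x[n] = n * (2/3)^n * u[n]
Using the property Z{n * a^n * u[n]}=az/(z-a)^2
With a=2/3: X(z)=(2/3)z/(z - 2/3)^2, |z| > 2/3

Answer: (2/3)z/(z - 2/3)^2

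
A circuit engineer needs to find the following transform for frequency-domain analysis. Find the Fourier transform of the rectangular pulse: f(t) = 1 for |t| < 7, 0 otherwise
F(omega) = integral from -7 to 7 of e^(-j*omega*t) dt
= 2*sin(7*omega)/omega = 14*sinc(7*omega/pi)

Answer: 2*sin(7*omega)/omega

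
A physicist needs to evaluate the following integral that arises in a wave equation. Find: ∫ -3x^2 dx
Using power rule: ∫ -3x^2 dx=-3/3 x^3+C=-x^3+C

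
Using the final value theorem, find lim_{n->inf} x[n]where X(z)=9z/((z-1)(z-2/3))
Final value theorem: lim x[n]=lim_{z->1} (z-1) * X(z)
(z-1) * X(z)=9z/(z-2/3)
As z->1: 9/(1 - 2/3)=9/(1/3)=27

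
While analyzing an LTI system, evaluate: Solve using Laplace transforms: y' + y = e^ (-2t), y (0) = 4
Take L: sY - 4 + Y = 1/(s + 2)
Y(s + 1) = 1/(s + 2) + 4
Y = 1/((s + 2)(s + 1)) + 4/(s + 1)
Partial fractions: 1/((s + 2)(s + 1)) = -1/(s + 2) + 1/(s + 1)
So Y = -1/(s + 2) + 5/(s + 1)
Inverse Laplace transform (L^(-1){1/(s + 2)} = e^(-2t), L^(-1){1/(s + 1)} = e^(-t)):

Answer: y(t) = -1·e^(-2t) + 5·e^(-t)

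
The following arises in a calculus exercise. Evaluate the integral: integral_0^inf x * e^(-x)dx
This is a Gamma integral. Substitute u=1x:
integral_0^inf x * e^(-x) dx=(1/1^2) integral_0^inf u^1 * e^(-u) du
=Gamma(2)/1^2=1!/1^2=1/1

Answer: 1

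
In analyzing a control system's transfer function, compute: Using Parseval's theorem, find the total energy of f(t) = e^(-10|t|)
Parseval's theorem: E = integral |f(t)|^2 dt = (1/2pi) integral |F(omega)|^2 domega
E = integral_{-inf}^{inf} e^(-20|t|) dt = 2*integral_0^inf e^(-20t) dt = 2/(2*10) = 1/10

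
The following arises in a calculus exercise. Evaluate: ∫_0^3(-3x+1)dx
Step 1: Find antiderivative F(x) = (-3/2)x^2 + x
Step 2: F(3) - F(0) = -21/2 - (0) = -21/2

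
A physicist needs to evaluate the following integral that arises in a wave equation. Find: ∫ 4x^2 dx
Using power rule: ∫ 4x^2 dx = 4/3 x^3 + C = (4/3)x^3 + C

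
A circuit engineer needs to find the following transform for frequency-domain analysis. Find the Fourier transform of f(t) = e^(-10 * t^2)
The Fourier transform of a Gaussian e^(-a * t^2) is sqrt(pi/a) * e^(-omega^2/(4a)).
With a = 10: F(omega) = sqrt(pi/10) * e^(-omega^2/40)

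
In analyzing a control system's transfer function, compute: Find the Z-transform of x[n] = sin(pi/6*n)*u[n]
Z{sin(w0 * n) * u[n]} = z * sin(w0)/(z^2 - 2z * cos(w0) + 1)
With w0 = pi/6: X(z) = z * sin(pi/6)/(z^2 - 2z * cos(pi/6) + 1)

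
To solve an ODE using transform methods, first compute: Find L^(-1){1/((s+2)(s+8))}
Partial fractions: 1/((s+2)(s+8)) = A/(s+2)+B/(s+8)
Cover-up: A = 1/(s+8)|_{s = -2} = 1/6; B = 1/(s+2)|_{s = -8} = -1/6
L^(-1) = (1/6)e^(-2t) - (1/6)e^(-8t)

Answer: (1/6)(e^(-2t) - e^(-8t))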